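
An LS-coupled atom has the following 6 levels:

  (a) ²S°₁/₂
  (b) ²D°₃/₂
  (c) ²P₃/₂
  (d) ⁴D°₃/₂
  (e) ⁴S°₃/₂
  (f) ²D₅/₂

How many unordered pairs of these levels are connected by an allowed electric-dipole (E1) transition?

3

(a)–(b): forbidden (parity, ΔL).
(a)–(c): allowed.
(a)–(d): forbidden (parity, ΔS, ΔL).
(a)–(e): forbidden (parity, ΔS, ΔL).
(a)–(f): forbidden (ΔL, ΔJ).
(b)–(c): allowed.
(b)–(d): forbidden (parity, ΔS).
(b)–(e): forbidden (parity, ΔS, ΔL).
(b)–(f): allowed.
(c)–(d): forbidden (ΔS).
(c)–(e): forbidden (ΔS).
(c)–(f): forbidden (parity).
(d)–(e): forbidden (parity, ΔL).
(d)–(f): forbidden (ΔS).
(e)–(f): forbidden (ΔS, ΔL).
Allowed pairs: 3 of 15.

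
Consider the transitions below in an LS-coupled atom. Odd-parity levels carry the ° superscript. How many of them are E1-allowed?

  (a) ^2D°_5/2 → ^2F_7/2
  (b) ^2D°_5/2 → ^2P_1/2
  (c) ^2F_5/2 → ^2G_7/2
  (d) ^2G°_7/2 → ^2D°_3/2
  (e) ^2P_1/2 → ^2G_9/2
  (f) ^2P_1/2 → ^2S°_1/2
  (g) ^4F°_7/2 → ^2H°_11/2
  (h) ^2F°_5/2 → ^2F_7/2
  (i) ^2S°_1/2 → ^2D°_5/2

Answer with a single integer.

(a) allowed
(b) forbidden (ΔJ fails)
(c) forbidden (parity fails)
(d) forbidden (parity, ΔL, ΔJ fail)
(e) forbidden (parity, ΔL, ΔJ fail)
(f) allowed
(g) forbidden (parity, ΔS, ΔL, ΔJ fail)
(h) allowed
(i) forbidden (parity, ΔL, ΔJ fail)
Total allowed: 3 of 9.

3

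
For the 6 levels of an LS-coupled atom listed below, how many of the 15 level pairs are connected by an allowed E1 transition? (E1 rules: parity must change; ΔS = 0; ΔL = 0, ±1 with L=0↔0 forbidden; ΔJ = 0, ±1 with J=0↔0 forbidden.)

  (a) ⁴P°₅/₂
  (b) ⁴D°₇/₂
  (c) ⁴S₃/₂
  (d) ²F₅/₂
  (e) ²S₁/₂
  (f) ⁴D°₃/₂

1

(a)–(b): forbidden (parity).
(a)–(c): allowed.
(a)–(d): forbidden (ΔS, ΔL).
(a)–(e): forbidden (ΔS, ΔJ).
(a)–(f): forbidden (parity).
(b)–(c): forbidden (ΔL, ΔJ).
(b)–(d): forbidden (ΔS).
(b)–(e): forbidden (ΔS, ΔL, ΔJ).
(b)–(f): forbidden (parity, ΔJ).
(c)–(d): forbidden (parity, ΔS, ΔL).
(c)–(e): forbidden (parity, ΔS, ΔL).
(c)–(f): forbidden (ΔL).
(d)–(e): forbidden (parity, ΔL, ΔJ).
(d)–(f): forbidden (ΔS).
(e)–(f): forbidden (ΔS, ΔL).
Allowed pairs: 1 of 15.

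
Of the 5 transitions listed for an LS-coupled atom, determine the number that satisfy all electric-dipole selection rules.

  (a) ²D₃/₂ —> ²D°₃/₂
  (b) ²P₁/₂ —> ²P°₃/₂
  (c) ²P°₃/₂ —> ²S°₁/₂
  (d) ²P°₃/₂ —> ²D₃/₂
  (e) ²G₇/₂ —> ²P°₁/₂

3

(a) allowed
(b) allowed
(c) forbidden (parity fails)
(d) allowed
(e) forbidden (ΔL, ΔJ fail)
Total allowed: 3 of 5.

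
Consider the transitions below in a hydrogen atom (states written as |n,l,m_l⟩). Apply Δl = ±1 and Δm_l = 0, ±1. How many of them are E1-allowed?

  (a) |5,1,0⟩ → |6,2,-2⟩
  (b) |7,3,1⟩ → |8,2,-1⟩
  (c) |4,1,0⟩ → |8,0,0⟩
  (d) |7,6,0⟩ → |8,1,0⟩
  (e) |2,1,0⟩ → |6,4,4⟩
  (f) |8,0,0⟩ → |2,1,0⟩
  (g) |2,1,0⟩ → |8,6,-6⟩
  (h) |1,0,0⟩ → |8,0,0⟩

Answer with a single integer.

2

(a) forbidden — Δm_l = -2 (E1 requires Δm_l = 0, ±1)
(b) forbidden — Δm_l = -2 (E1 requires Δm_l = 0, ±1)
(c) allowed
(d) forbidden — Δl = -5 (E1 requires Δl = ±1)
(e) forbidden — Δl = +3 (E1 requires Δl = ±1); Δm_l = +4 (E1 requires Δm_l = 0, ±1)
(f) allowed
(g) forbidden — Δl = +5 (E1 requires Δl = ±1); Δm_l = -6 (E1 requires Δm_l = 0, ±1)
(h) forbidden — Δl = +0 (E1 requires Δl = ±1)
Total allowed: 2 of 8.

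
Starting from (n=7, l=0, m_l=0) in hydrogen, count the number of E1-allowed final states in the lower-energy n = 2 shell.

E1 requires Δl = ±1, so l_f ∈ {-1, 1}; with 0 ≤ l_f ≤ n_f−1 = 1, the allowed l_f values are {1}.
For l_f = 1: m_f ∈ {m_i−1, m_i, m_i+1} ∩ [−1, 1] = {-1, 0, 1} → 3 states.
Total: 3.

3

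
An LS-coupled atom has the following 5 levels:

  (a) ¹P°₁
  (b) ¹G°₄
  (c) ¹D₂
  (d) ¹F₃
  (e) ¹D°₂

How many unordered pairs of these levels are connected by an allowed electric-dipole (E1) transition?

4

(a)–(b): forbidden (parity, ΔL, ΔJ).
(a)–(c): allowed.
(a)–(d): forbidden (ΔL, ΔJ).
(a)–(e): forbidden (parity).
(b)–(c): forbidden (ΔL, ΔJ).
(b)–(d): allowed.
(b)–(e): forbidden (parity, ΔL, ΔJ).
(c)–(d): forbidden (parity).
(c)–(e): allowed.
(d)–(e): allowed.
Allowed pairs: 4 of 10.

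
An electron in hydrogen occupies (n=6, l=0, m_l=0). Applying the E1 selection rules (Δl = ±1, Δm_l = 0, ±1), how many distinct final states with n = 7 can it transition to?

E1 requires Δl = ±1, so l_f ∈ {-1, 1}; with 0 ≤ l_f ≤ n_f−1 = 6, the allowed l_f values are {1}.
For l_f = 1: m_f ∈ {m_i−1, m_i, m_i+1} ∩ [−1, 1] = {-1, 0, 1} → 3 states.
Total: 3.

3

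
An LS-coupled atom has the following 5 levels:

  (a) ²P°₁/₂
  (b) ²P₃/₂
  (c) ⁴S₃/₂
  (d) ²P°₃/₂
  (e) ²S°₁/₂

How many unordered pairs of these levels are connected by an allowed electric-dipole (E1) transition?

(a)–(b): allowed.
(a)–(c): forbidden (ΔS).
(a)–(d): forbidden (parity).
(a)–(e): forbidden (parity).
(b)–(c): forbidden (parity, ΔS).
(b)–(d): allowed.
(b)–(e): allowed.
(c)–(d): forbidden (ΔS).
(c)–(e): forbidden (ΔS, ΔL).
(d)–(e): forbidden (parity).
Allowed pairs: 3 of 10.

3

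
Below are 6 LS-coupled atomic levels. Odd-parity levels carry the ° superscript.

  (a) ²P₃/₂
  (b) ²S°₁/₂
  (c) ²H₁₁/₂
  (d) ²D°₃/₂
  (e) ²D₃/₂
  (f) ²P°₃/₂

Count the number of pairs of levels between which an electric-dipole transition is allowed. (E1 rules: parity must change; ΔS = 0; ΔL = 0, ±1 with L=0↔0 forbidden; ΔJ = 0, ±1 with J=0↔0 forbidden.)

5

(a)–(b): allowed.
(a)–(c): forbidden (parity, ΔL, ΔJ).
(a)–(d): allowed.
(a)–(e): forbidden (parity).
(a)–(f): allowed.
(b)–(c): forbidden (ΔL, ΔJ).
(b)–(d): forbidden (parity, ΔL).
(b)–(e): forbidden (ΔL).
(b)–(f): forbidden (parity).
(c)–(d): forbidden (ΔL, ΔJ).
(c)–(e): forbidden (parity, ΔL, ΔJ).
(c)–(f): forbidden (ΔL, ΔJ).
(d)–(e): allowed.
(d)–(f): forbidden (parity).
(e)–(f): allowed.
Allowed pairs: 5 of 15.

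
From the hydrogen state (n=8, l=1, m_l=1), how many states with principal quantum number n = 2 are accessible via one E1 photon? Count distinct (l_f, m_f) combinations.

E1 requires Δl = ±1, so l_f ∈ {0, 2}; with 0 ≤ l_f ≤ n_f−1 = 1, the allowed l_f values are {0}.
For l_f = 0: m_f ∈ {m_i−1, m_i, m_i+1} ∩ [−0, 0] = {0} → 1 state.
Total: 1.

1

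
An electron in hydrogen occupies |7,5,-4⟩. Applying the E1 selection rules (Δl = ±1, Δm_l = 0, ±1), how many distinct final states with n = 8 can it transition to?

5

E1 requires Δl = ±1, so l_f ∈ {4, 6}; with 0 ≤ l_f ≤ n_f−1 = 7, the allowed l_f values are {4, 6}.
For l_f = 4: m_f ∈ {m_i−1, m_i, m_i+1} ∩ [−4, 4] = {-4, -3} → 2 states.
For l_f = 6: m_f ∈ {m_i−1, m_i, m_i+1} ∩ [−6, 6] = {-5, -4, -3} → 3 states.
Total: 5.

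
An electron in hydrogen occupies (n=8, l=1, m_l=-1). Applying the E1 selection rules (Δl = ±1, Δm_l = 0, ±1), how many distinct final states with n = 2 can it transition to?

1

E1 requires Δl = ±1, so l_f ∈ {0, 2}; with 0 ≤ l_f ≤ n_f−1 = 1, the allowed l_f values are {0}.
For l_f = 0: m_f ∈ {m_i−1, m_i, m_i+1} ∩ [−0, 0] = {0} → 1 state.
Total: 1.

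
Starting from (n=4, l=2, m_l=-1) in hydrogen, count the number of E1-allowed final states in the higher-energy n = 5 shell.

5

E1 requires Δl = ±1, so l_f ∈ {1, 3}; with 0 ≤ l_f ≤ n_f−1 = 4, the allowed l_f values are {1, 3}.
For l_f = 1: m_f ∈ {m_i−1, m_i, m_i+1} ∩ [−1, 1] = {-1, 0} → 2 states.
For l_f = 3: m_f ∈ {m_i−1, m_i, m_i+1} ∩ [−3, 3] = {-2, -1, 0} → 3 states.
Total: 5.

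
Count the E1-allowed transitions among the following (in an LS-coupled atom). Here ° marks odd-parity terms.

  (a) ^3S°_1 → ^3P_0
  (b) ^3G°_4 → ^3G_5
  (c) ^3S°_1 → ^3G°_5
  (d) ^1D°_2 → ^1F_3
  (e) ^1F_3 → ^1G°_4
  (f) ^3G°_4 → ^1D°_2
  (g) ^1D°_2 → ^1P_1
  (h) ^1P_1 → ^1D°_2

6

(a) allowed
(b) allowed
(c) forbidden (parity, ΔL, ΔJ fail)
(d) allowed
(e) allowed
(f) forbidden (parity, ΔS, ΔL, ΔJ fail)
(g) allowed
(h) allowed
Total allowed: 6 of 8.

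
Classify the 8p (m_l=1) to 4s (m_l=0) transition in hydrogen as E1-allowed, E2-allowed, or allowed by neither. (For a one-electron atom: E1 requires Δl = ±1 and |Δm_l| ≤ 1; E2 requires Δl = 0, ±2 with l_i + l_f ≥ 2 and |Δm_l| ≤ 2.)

Δl = 0 − 1 = -1; l_i + l_f = 1.
Δm_l = -1.
E1 (Δl = ±1, |Δm_l| ≤ 1): satisfied.
E2 (Δl = 0,±2, l_i+l_f ≥ 2, |Δm_l| ≤ 2): not satisfied.

E1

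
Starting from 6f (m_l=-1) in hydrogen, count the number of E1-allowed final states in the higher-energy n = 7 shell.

6

E1 requires Δl = ±1, so l_f ∈ {2, 4}; with 0 ≤ l_f ≤ n_f−1 = 6, the allowed l_f values are {2, 4}.
For l_f = 2: m_f ∈ {m_i−1, m_i, m_i+1} ∩ [−2, 2] = {-2, -1, 0} → 3 states.
For l_f = 4: m_f ∈ {m_i−1, m_i, m_i+1} ∩ [−4, 4] = {-2, -1, 0} → 3 states.
Total: 6.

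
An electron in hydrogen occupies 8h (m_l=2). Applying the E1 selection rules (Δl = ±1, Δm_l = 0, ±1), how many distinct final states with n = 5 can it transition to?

3

E1 requires Δl = ±1, so l_f ∈ {4, 6}; with 0 ≤ l_f ≤ n_f−1 = 4, the allowed l_f values are {4}.
For l_f = 4: m_f ∈ {m_i−1, m_i, m_i+1} ∩ [−4, 4] = {1, 2, 3} → 3 states.
Total: 3.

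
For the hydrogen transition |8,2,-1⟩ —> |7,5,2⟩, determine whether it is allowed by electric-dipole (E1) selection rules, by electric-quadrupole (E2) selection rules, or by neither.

neither

Δl = 5 − 2 = +3; l_i + l_f = 7.
Δm_l = +3.
E1 (Δl = ±1, |Δm_l| ≤ 1): not satisfied.
E2 (Δl = 0,±2, l_i+l_f ≥ 2, |Δm_l| ≤ 2): not satisfied.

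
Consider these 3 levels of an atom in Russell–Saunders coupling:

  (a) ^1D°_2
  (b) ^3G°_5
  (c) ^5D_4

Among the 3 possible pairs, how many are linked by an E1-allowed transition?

(a)–(b): forbidden (parity, ΔS, ΔL, ΔJ).
(a)–(c): forbidden (ΔS, ΔJ).
(b)–(c): forbidden (ΔS, ΔL).
Allowed pairs: 0 of 3.

0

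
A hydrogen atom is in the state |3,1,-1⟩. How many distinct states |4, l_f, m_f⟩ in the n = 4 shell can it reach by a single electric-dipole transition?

E1 requires Δl = ±1, so l_f ∈ {0, 2}; with 0 ≤ l_f ≤ n_f−1 = 3, the allowed l_f values are {0, 2}.
For l_f = 0: m_f ∈ {m_i−1, m_i, m_i+1} ∩ [−0, 0] = {0} → 1 state.
For l_f = 2: m_f ∈ {m_i−1, m_i, m_i+1} ∩ [−2, 2] = {-2, -1, 0} → 3 states.
Total: 4.

4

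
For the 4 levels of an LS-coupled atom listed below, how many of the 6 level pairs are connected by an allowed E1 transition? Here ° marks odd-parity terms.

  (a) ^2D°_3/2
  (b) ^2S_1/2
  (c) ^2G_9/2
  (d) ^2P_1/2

(a)–(b): forbidden (ΔL).
(a)–(c): forbidden (ΔL, ΔJ).
(a)–(d): allowed.
(b)–(c): forbidden (parity, ΔL, ΔJ).
(b)–(d): forbidden (parity).
(c)–(d): forbidden (parity, ΔL, ΔJ).
Allowed pairs: 1 of 6.

1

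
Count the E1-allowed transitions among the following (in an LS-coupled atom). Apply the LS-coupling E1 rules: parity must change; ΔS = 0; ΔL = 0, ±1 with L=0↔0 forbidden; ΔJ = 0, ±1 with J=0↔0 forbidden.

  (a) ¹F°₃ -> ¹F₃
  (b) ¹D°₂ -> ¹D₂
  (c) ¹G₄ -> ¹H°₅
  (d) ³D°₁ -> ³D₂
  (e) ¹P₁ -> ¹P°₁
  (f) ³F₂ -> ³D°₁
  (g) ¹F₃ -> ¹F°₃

(a) allowed
(b) allowed
(c) allowed
(d) allowed
(e) allowed
(f) allowed
(g) allowed
Total allowed: 7 of 7.

7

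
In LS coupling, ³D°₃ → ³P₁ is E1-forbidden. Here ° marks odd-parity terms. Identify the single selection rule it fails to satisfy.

the ΔJ = 0, ±1 rule

Initial level: S=1, L=2, J=3, parity odd. Final level: S=1, L=1, J=1, parity even.
ΔJ = 0, ±1 (not J=0↔0): J: 3 → 1, ΔJ = -2 — fails.
Parity must change: odd → even — passes.
ΔL = 0, ±1 (not L=0↔0): L: 2 → 1, ΔL = -1 — passes.
ΔS = 0: S: 1 → 1 — passes.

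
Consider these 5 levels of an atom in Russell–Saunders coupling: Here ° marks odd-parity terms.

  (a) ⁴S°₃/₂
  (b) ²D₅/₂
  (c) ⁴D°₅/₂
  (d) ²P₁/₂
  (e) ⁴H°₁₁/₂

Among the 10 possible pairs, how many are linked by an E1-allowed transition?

(a)–(b): forbidden (ΔS, ΔL).
(a)–(c): forbidden (parity, ΔL).
(a)–(d): forbidden (ΔS).
(a)–(e): forbidden (parity, ΔL, ΔJ).
(b)–(c): forbidden (ΔS).
(b)–(d): forbidden (parity, ΔJ).
(b)–(e): forbidden (ΔS, ΔL, ΔJ).
(c)–(d): forbidden (ΔS, ΔJ).
(c)–(e): forbidden (parity, ΔL, ΔJ).
(d)–(e): forbidden (ΔS, ΔL, ΔJ).
Allowed pairs: 0 of 10.

0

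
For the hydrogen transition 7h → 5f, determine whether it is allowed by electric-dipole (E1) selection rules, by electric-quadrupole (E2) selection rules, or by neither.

E2

Δl = 3 − 5 = -2; l_i + l_f = 8.
E1 (Δl = ±1): not satisfied.
E2 (Δl = 0,±2, l_i+l_f ≥ 2): satisfied.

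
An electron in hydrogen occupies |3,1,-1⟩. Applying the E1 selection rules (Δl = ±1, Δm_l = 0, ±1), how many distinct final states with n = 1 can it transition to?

E1 requires Δl = ±1, so l_f ∈ {0, 2}; with 0 ≤ l_f ≤ n_f−1 = 0, the allowed l_f values are {0}.
For l_f = 0: m_f ∈ {m_i−1, m_i, m_i+1} ∩ [−0, 0] = {0} → 1 state.
Total: 1.

1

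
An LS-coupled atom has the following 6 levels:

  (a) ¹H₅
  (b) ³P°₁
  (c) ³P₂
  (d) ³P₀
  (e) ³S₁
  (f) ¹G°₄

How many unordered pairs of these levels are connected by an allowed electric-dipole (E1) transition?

(a)–(b): forbidden (ΔS, ΔL, ΔJ).
(a)–(c): forbidden (parity, ΔS, ΔL, ΔJ).
(a)–(d): forbidden (parity, ΔS, ΔL, ΔJ).
(a)–(e): forbidden (parity, ΔS, ΔL, ΔJ).
(a)–(f): allowed.
(b)–(c): allowed.
(b)–(d): allowed.
(b)–(e): allowed.
(b)–(f): forbidden (parity, ΔS, ΔL, ΔJ).
(c)–(d): forbidden (parity, ΔJ).
(c)–(e): forbidden (parity).
(c)–(f): forbidden (ΔS, ΔL, ΔJ).
(d)–(e): forbidden (parity).
(d)–(f): forbidden (ΔS, ΔL, ΔJ).
(e)–(f): forbidden (ΔS, ΔL, ΔJ).
Allowed pairs: 4 of 15.

4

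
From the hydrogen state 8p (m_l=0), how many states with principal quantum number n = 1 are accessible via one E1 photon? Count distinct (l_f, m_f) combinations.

1

E1 requires Δl = ±1, so l_f ∈ {0, 2}; with 0 ≤ l_f ≤ n_f−1 = 0, the allowed l_f values are {0}.
For l_f = 0: m_f ∈ {m_i−1, m_i, m_i+1} ∩ [−0, 0] = {0} → 1 state.
Total: 1.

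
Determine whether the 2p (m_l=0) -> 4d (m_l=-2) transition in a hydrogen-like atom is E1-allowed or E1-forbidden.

Initial l = 1, final l = 2, so Δl = +1. E1 requires Δl = ±1: satisfied.
Δm_l = -2 − (0) = -2. E1 requires Δm_l = 0, ±1: violated.
The transition is electric-dipole forbidden.

forbidden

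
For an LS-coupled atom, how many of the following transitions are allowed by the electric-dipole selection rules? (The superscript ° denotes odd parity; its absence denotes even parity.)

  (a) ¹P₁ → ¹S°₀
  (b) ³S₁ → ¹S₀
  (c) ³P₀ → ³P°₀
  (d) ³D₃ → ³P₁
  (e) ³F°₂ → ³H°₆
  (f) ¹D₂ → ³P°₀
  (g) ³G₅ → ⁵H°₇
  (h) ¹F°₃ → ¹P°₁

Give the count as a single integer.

(a) allowed
(b) forbidden (parity, ΔS, ΔL fail)
(c) forbidden (ΔJ fails)
(d) forbidden (parity, ΔJ fail)
(e) forbidden (parity, ΔL, ΔJ fail)
(f) forbidden (ΔS, ΔJ fail)
(g) forbidden (ΔS, ΔJ fail)
(h) forbidden (parity, ΔL, ΔJ fail)
Total allowed: 1 of 8.

1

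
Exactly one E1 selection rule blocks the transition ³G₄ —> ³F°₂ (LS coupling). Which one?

Parity must change: even → odd — satisfied.
ΔS = 0: S: 1 → 1 — satisfied.
ΔL = 0, ±1 (not L=0↔0): L: 4 → 3, ΔL = -1 — satisfied.
ΔJ = 0, ±1 (not J=0↔0): J: 4 → 2, ΔJ = -2 — violated.

the ΔJ = 0, ±1 rule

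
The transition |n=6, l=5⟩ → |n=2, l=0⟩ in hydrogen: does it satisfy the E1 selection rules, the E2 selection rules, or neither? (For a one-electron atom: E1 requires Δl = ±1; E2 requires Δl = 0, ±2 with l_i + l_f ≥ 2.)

neither

Δl = 0 − 5 = -5; l_i + l_f = 5.
E1 (Δl = ±1): not satisfied.
E2 (Δl = 0,±2, l_i+l_f ≥ 2): not satisfied.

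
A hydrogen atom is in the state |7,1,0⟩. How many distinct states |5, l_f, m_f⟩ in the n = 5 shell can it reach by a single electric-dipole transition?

E1 requires Δl = ±1, so l_f ∈ {0, 2}; with 0 ≤ l_f ≤ n_f−1 = 4, the allowed l_f values are {0, 2}.
For l_f = 0: m_f ∈ {m_i−1, m_i, m_i+1} ∩ [−0, 0] = {0} → 1 state.
For l_f = 2: m_f ∈ {m_i−1, m_i, m_i+1} ∩ [−2, 2] = {-1, 0, 1} → 3 states.
Total: 4.

4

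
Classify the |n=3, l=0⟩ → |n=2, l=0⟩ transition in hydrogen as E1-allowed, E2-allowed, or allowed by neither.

Δl = 0 − 0 = +0; l_i + l_f = 0.
E1 (Δl = ±1): not satisfied.
E2 (Δl = 0,±2, l_i+l_f ≥ 2): not satisfied.

neither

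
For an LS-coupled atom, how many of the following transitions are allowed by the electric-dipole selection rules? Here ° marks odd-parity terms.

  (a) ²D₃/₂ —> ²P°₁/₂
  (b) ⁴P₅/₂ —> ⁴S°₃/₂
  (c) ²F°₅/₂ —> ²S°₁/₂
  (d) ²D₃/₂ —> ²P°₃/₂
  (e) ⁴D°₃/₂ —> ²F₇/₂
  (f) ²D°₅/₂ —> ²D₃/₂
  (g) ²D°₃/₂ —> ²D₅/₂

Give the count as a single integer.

5

(a) allowed
(b) allowed
(c) forbidden (parity, ΔL, ΔJ fail)
(d) allowed
(e) forbidden (ΔS, ΔJ fail)
(f) allowed
(g) allowed
Total allowed: 5 of 7.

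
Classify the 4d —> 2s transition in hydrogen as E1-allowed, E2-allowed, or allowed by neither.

E2

Δl = 0 − 2 = -2; l_i + l_f = 2.
E1 (Δl = ±1): not satisfied.
E2 (Δl = 0,±2, l_i+l_f ≥ 2): satisfied.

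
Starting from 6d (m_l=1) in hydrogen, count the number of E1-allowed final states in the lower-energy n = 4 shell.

E1 requires Δl = ±1, so l_f ∈ {1, 3}; with 0 ≤ l_f ≤ n_f−1 = 3, the allowed l_f values are {1, 3}.
For l_f = 1: m_f ∈ {m_i−1, m_i, m_i+1} ∩ [−1, 1] = {0, 1} → 2 states.
For l_f = 3: m_f ∈ {m_i−1, m_i, m_i+1} ∩ [−3, 3] = {0, 1, 2} → 3 states.
Total: 5.

5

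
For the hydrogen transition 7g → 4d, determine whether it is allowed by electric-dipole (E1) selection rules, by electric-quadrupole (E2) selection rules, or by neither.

Δl = 2 − 4 = -2; l_i + l_f = 6.
E1 (Δl = ±1): not satisfied.
E2 (Δl = 0,±2, l_i+l_f ≥ 2): satisfied.

E2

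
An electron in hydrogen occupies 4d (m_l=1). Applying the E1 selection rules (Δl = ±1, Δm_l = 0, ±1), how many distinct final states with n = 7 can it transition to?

5

E1 requires Δl = ±1, so l_f ∈ {1, 3}; with 0 ≤ l_f ≤ n_f−1 = 6, the allowed l_f values are {1, 3}.
For l_f = 1: m_f ∈ {m_i−1, m_i, m_i+1} ∩ [−1, 1] = {0, 1} → 2 states.
For l_f = 3: m_f ∈ {m_i−1, m_i, m_i+1} ∩ [−3, 3] = {0, 1, 2} → 3 states.
Total: 5.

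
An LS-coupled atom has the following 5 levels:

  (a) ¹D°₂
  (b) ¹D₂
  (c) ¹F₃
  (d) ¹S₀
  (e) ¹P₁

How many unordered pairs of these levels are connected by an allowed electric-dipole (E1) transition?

3

(a)–(b): allowed.
(a)–(c): allowed.
(a)–(d): forbidden (ΔL, ΔJ).
(a)–(e): allowed.
(b)–(c): forbidden (parity).
(b)–(d): forbidden (parity, ΔL, ΔJ).
(b)–(e): forbidden (parity).
(c)–(d): forbidden (parity, ΔL, ΔJ).
(c)–(e): forbidden (parity, ΔL, ΔJ).
(d)–(e): forbidden (parity).
Allowed pairs: 3 of 10.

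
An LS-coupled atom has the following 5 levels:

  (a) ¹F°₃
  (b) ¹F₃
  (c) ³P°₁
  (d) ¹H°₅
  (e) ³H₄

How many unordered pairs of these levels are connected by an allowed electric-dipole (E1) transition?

1

(a)–(b): allowed.
(a)–(c): forbidden (parity, ΔS, ΔL, ΔJ).
(a)–(d): forbidden (parity, ΔL, ΔJ).
(a)–(e): forbidden (ΔS, ΔL).
(b)–(c): forbidden (ΔS, ΔL, ΔJ).
(b)–(d): forbidden (ΔL, ΔJ).
(b)–(e): forbidden (parity, ΔS, ΔL).
(c)–(d): forbidden (parity, ΔS, ΔL, ΔJ).
(c)–(e): forbidden (ΔL, ΔJ).
(d)–(e): forbidden (ΔS).
Allowed pairs: 1 of 10.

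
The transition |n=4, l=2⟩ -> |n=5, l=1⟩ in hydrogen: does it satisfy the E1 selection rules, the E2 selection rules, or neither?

Δl = 1 − 2 = -1; l_i + l_f = 3.
E1 (Δl = ±1): satisfied.
E2 (Δl = 0,±2, l_i+l_f ≥ 2): not satisfied.

E1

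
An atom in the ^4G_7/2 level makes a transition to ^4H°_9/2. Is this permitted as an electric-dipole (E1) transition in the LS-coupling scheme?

Parity must change: even → odd — ✓.
ΔL = 0, ±1 (not L=0↔0): L: 4 → 5, ΔL = +1 — ✓.
ΔS = 0: S: 3/2 → 3/2 — ✓.
ΔJ = 0, ±1 (not J=0↔0): J: 7/2 → 9/2, ΔJ = +1 — ✓.
All four E1 rules are satisfied.

allowed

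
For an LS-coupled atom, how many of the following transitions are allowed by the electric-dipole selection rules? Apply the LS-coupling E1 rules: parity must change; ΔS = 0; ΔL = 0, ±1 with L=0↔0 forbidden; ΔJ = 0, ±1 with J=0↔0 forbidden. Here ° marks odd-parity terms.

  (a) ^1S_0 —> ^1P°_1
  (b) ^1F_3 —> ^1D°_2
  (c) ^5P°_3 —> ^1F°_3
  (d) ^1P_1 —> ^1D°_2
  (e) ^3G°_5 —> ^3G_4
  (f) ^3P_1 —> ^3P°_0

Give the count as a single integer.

(a) allowed
(b) allowed
(c) forbidden (parity, ΔS, ΔL fail)
(d) allowed
(e) allowed
(f) allowed
Total allowed: 5 of 6.

5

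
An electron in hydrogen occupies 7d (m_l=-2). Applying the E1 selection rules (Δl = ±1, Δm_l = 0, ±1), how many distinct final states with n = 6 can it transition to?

4

E1 requires Δl = ±1, so l_f ∈ {1, 3}; with 0 ≤ l_f ≤ n_f−1 = 5, the allowed l_f values are {1, 3}.
For l_f = 1: m_f ∈ {m_i−1, m_i, m_i+1} ∩ [−1, 1] = {-1} → 1 state.
For l_f = 3: m_f ∈ {m_i−1, m_i, m_i+1} ∩ [−3, 3] = {-3, -2, -1} → 3 states.
Total: 4.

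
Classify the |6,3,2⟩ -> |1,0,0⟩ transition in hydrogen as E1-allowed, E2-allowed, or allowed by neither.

Δl = 0 − 3 = -3; l_i + l_f = 3.
Δm_l = -2.
E1 (Δl = ±1, |Δm_l| ≤ 1): not satisfied.
E2 (Δl = 0,±2, l_i+l_f ≥ 2, |Δm_l| ≤ 2): not satisfied.

neither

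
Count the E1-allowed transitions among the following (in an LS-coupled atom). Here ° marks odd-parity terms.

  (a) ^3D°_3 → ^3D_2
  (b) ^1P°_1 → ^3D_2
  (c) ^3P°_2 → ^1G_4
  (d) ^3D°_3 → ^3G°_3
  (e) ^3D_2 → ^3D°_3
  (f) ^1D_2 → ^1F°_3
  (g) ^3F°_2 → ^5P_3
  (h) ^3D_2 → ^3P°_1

4

(a) allowed
(b) forbidden (ΔS fails)
(c) forbidden (ΔS, ΔL, ΔJ fail)
(d) forbidden (parity, ΔL fail)
(e) allowed
(f) allowed
(g) forbidden (ΔS, ΔL fail)
(h) allowed
Total allowed: 4 of 8.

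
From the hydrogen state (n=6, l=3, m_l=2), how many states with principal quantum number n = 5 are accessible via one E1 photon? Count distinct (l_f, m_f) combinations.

5

E1 requires Δl = ±1, so l_f ∈ {2, 4}; with 0 ≤ l_f ≤ n_f−1 = 4, the allowed l_f values are {2, 4}.
For l_f = 2: m_f ∈ {m_i−1, m_i, m_i+1} ∩ [−2, 2] = {1, 2} → 2 states.
For l_f = 4: m_f ∈ {m_i−1, m_i, m_i+1} ∩ [−4, 4] = {1, 2, 3} → 3 states.
Total: 5.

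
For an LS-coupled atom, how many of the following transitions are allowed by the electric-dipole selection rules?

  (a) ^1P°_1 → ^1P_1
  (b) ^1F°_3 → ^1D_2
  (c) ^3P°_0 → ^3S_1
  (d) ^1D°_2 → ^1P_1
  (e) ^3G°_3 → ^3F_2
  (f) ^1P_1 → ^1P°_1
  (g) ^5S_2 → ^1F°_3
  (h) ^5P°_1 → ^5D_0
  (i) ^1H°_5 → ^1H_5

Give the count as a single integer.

(a) allowed
(b) allowed
(c) allowed
(d) allowed
(e) allowed
(f) allowed
(g) forbidden (ΔS, ΔL fail)
(h) allowed
(i) allowed
Total allowed: 8 of 9.

8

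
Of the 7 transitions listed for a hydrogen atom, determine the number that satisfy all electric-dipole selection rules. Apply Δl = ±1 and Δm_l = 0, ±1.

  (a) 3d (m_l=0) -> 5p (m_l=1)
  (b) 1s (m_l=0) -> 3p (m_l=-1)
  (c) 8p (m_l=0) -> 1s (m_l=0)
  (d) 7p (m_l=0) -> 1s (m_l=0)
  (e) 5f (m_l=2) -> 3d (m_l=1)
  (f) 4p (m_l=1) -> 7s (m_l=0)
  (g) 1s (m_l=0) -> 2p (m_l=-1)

7

(a) allowed
(b) allowed
(c) allowed
(d) allowed
(e) allowed
(f) allowed
(g) allowed
Total allowed: 7 of 7.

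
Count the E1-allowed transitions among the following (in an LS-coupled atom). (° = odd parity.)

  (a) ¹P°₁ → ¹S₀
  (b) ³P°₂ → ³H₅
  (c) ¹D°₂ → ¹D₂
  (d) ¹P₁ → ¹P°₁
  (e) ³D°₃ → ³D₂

4

(a) allowed
(b) forbidden (ΔL, ΔJ fail)
(c) allowed
(d) allowed
(e) allowed
Total allowed: 4 of 5.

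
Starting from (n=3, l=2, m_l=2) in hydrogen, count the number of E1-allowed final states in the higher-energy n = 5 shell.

4

E1 requires Δl = ±1, so l_f ∈ {1, 3}; with 0 ≤ l_f ≤ n_f−1 = 4, the allowed l_f values are {1, 3}.
For l_f = 1: m_f ∈ {m_i−1, m_i, m_i+1} ∩ [−1, 1] = {1} → 1 state.
For l_f = 3: m_f ∈ {m_i−1, m_i, m_i+1} ∩ [−3, 3] = {1, 2, 3} → 3 states.
Total: 4.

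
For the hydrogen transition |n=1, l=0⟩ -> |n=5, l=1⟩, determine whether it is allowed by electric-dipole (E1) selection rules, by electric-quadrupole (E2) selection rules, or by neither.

E1

Δl = 1 − 0 = +1; l_i + l_f = 1.
E1 (Δl = ±1): satisfied.
E2 (Δl = 0,±2, l_i+l_f ≥ 2): not satisfied.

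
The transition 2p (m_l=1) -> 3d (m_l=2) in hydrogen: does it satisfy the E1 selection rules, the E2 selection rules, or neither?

Δl = 2 − 1 = +1; l_i + l_f = 3.
Δm_l = +1.
E1 (Δl = ±1, |Δm_l| ≤ 1): satisfied.
E2 (Δl = 0,±2, l_i+l_f ≥ 2, |Δm_l| ≤ 2): not satisfied.

E1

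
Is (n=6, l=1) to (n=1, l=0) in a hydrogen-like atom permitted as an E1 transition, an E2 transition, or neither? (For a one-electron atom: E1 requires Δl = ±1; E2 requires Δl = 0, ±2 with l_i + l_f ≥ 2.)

E1

Δl = 0 − 1 = -1; l_i + l_f = 1.
E1 (Δl = ±1): satisfied.
E2 (Δl = 0,±2, l_i+l_f ≥ 2): not satisfied.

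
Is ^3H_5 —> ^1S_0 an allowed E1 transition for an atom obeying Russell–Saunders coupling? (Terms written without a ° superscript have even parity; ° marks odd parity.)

Initial level: S=1, L=5, J=5, parity even. Final level: S=0, L=0, J=0, parity even.
Parity must change: even → even — fails.
ΔS = 0: S: 1 → 0 — fails.
ΔL = 0, ±1 (not L=0↔0): L: 5 → 0, ΔL = -5 — fails.
ΔJ = 0, ±1 (not J=0↔0): J: 5 → 0, ΔJ = -5 — fails.
Rule(s) violated: parity, ΔS, ΔL, ΔJ.

forbidden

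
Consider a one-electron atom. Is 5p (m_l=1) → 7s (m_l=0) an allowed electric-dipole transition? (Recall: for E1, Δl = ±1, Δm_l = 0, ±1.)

allowed

l: 1 → 0 (Δl = -1). Δl = ±1 ok.
m_l: 1 → 0 (Δm_l = -1). |Δm_l| ≤ 1 ok.
All E1 selection rules are satisfied.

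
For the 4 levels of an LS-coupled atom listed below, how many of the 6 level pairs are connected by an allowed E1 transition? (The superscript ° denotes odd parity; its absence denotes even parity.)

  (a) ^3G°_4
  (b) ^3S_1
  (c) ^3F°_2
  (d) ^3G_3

(a)–(b): forbidden (ΔL, ΔJ).
(a)–(c): forbidden (parity, ΔJ).
(a)–(d): allowed.
(b)–(c): forbidden (ΔL).
(b)–(d): forbidden (parity, ΔL, ΔJ).
(c)–(d): allowed.
Allowed pairs: 2 of 6.

2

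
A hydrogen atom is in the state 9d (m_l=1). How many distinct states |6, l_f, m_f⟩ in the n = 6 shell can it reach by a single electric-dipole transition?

5

E1 requires Δl = ±1, so l_f ∈ {1, 3}; with 0 ≤ l_f ≤ n_f−1 = 5, the allowed l_f values are {1, 3}.
For l_f = 1: m_f ∈ {m_i−1, m_i, m_i+1} ∩ [−1, 1] = {0, 1} → 2 states.
For l_f = 3: m_f ∈ {m_i−1, m_i, m_i+1} ∩ [−3, 3] = {0, 1, 2} → 3 states.
Total: 5.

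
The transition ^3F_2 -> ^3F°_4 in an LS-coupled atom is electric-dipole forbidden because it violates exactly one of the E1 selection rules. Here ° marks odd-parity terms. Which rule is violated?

Parity must change: even → odd — ok.
ΔS = 0: S: 1 → 1 — ok.
ΔL = 0, ±1 (not L=0↔0): L: 3 → 3, ΔL = +0 — ok.
ΔJ = 0, ±1 (not J=0↔0): J: 2 → 4, ΔJ = +2 — fails.

the ΔJ = 0, ±1 rule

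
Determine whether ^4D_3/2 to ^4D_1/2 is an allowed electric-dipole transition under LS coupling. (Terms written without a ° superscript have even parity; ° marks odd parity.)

ΔJ = 0, ±1 (not J=0↔0): J: 3/2 → 1/2, ΔJ = -1 — satisfied.
ΔL = 0, ±1 (not L=0↔0): L: 2 → 2, ΔL = +0 — satisfied.
Parity must change: even → even — violated.
ΔS = 0: S: 3/2 → 3/2 — satisfied.
Rule(s) violated: parity.

forbidden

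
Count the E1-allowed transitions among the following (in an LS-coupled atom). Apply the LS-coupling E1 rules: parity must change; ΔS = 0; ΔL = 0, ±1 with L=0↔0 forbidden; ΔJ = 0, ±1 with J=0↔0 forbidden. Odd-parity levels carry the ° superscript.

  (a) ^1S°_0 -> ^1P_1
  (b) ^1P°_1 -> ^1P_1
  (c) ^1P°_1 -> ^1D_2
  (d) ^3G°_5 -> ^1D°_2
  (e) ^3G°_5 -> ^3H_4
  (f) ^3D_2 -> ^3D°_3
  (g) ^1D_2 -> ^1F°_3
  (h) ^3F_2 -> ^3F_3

(a) allowed
(b) allowed
(c) allowed
(d) forbidden (parity, ΔS, ΔL, ΔJ fail)
(e) allowed
(f) allowed
(g) allowed
(h) forbidden (parity fails)
Total allowed: 6 of 8.

6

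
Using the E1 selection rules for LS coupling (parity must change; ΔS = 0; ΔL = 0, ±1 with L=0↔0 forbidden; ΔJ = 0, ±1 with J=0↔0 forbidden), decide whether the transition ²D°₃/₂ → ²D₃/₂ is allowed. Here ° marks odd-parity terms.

Initial level: S=1/2, L=2, J=3/2, parity odd. Final level: S=1/2, L=2, J=3/2, parity even.
ΔS = 0: S: 1/2 → 1/2 — passes.
Parity must change: odd → even — passes.
ΔJ = 0, ±1 (not J=0↔0): J: 3/2 → 3/2, ΔJ = +0 — passes.
ΔL = 0, ±1 (not L=0↔0): L: 2 → 2, ΔL = +0 — passes.
All four E1 rules are satisfied.

allowed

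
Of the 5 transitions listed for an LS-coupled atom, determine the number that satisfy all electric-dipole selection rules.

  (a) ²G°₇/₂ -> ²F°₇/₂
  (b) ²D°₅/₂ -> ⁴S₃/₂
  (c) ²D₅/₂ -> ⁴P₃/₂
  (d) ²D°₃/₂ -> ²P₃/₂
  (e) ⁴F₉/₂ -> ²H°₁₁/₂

(a) forbidden (parity fails)
(b) forbidden (ΔS, ΔL fail)
(c) forbidden (parity, ΔS fail)
(d) allowed
(e) forbidden (ΔS, ΔL fail)
Total allowed: 1 of 5.

1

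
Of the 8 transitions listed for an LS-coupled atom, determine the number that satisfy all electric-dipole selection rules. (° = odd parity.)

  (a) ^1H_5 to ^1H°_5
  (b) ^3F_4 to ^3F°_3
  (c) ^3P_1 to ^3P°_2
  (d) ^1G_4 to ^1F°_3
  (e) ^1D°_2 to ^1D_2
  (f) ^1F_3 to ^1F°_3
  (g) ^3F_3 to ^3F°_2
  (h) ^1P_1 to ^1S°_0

8

(a) allowed
(b) allowed
(c) allowed
(d) allowed
(e) allowed
(f) allowed
(g) allowed
(h) allowed
Total allowed: 8 of 8.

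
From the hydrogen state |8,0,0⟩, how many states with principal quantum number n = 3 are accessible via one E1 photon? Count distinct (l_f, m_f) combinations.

E1 requires Δl = ±1, so l_f ∈ {-1, 1}; with 0 ≤ l_f ≤ n_f−1 = 2, the allowed l_f values are {1}.
For l_f = 1: m_f ∈ {m_i−1, m_i, m_i+1} ∩ [−1, 1] = {-1, 0, 1} → 3 states.
Total: 3.

3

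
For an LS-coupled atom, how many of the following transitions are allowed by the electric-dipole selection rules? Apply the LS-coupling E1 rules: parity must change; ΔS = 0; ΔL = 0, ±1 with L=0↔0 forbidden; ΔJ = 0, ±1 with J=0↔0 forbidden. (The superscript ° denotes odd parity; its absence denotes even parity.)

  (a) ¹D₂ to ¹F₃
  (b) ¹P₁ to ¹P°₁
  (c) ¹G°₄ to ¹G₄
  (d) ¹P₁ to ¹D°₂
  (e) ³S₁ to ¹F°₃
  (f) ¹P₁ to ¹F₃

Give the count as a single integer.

(a) forbidden (parity fails)
(b) allowed
(c) allowed
(d) allowed
(e) forbidden (ΔS, ΔL, ΔJ fail)
(f) forbidden (parity, ΔL, ΔJ fail)
Total allowed: 3 of 6.

3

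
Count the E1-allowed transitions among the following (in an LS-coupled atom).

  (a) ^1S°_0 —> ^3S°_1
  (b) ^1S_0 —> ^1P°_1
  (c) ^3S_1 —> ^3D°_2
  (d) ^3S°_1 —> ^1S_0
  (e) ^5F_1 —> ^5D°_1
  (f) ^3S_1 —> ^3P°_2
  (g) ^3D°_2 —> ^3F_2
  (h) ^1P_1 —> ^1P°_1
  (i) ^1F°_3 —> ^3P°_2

5

(a) forbidden (parity, ΔS, ΔL fail)
(b) allowed
(c) forbidden (ΔL fails)
(d) forbidden (ΔS, ΔL fail)
(e) allowed
(f) allowed
(g) allowed
(h) allowed
(i) forbidden (parity, ΔS, ΔL fail)
Total allowed: 5 of 9.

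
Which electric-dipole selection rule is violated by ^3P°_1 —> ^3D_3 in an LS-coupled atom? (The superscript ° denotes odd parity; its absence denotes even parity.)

the ΔJ = 0, ±1 rule

Initial level: S=1, L=1, J=1, parity odd. Final level: S=1, L=2, J=3, parity even.
Parity must change: odd → even — ok.
ΔS = 0: S: 1 → 1 — ok.
ΔL = 0, ±1 (not L=0↔0): L: 1 → 2, ΔL = +1 — ok.
ΔJ = 0, ±1 (not J=0↔0): J: 1 → 3, ΔJ = +2 — fails.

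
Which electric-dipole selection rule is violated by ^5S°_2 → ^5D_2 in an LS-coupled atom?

Initial level: S=2, L=0, J=2, parity odd. Final level: S=2, L=2, J=2, parity even.
ΔJ = 0, ±1 (not J=0↔0): J: 2 → 2, ΔJ = +0 — passes.
Parity must change: odd → even — passes.
ΔL = 0, ±1 (not L=0↔0): L: 0 → 2, ΔL = +2 — fails.
ΔS = 0: S: 2 → 2 — passes.

the ΔL = 0, ±1 rule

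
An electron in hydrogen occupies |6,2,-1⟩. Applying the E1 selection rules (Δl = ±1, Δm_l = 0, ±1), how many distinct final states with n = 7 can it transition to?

E1 requires Δl = ±1, so l_f ∈ {1, 3}; with 0 ≤ l_f ≤ n_f−1 = 6, the allowed l_f values are {1, 3}.
For l_f = 1: m_f ∈ {m_i−1, m_i, m_i+1} ∩ [−1, 1] = {-1, 0} → 2 states.
For l_f = 3: m_f ∈ {m_i−1, m_i, m_i+1} ∩ [−3, 3] = {-2, -1, 0} → 3 states.
Total: 5.

5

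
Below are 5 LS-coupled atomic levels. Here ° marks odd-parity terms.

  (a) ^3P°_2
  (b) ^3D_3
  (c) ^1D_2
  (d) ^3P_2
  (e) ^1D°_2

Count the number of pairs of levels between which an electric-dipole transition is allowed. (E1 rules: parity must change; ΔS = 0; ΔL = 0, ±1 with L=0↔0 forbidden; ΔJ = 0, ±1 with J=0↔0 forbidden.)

(a)–(b): allowed.
(a)–(c): forbidden (ΔS).
(a)–(d): allowed.
(a)–(e): forbidden (parity, ΔS).
(b)–(c): forbidden (parity, ΔS).
(b)–(d): forbidden (parity).
(b)–(e): forbidden (ΔS).
(c)–(d): forbidden (parity, ΔS).
(c)–(e): allowed.
(d)–(e): forbidden (ΔS).
Allowed pairs: 3 of 10.

3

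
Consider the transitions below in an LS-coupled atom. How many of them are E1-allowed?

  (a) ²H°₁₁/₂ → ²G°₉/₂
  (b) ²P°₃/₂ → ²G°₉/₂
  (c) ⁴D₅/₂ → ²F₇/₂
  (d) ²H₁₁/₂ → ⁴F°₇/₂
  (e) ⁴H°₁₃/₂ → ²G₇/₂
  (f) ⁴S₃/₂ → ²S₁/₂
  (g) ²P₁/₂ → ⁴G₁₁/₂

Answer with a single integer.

(a) forbidden (parity fails)
(b) forbidden (parity, ΔL, ΔJ fail)
(c) forbidden (parity, ΔS fail)
(d) forbidden (ΔS, ΔL, ΔJ fail)
(e) forbidden (ΔS, ΔJ fail)
(f) forbidden (parity, ΔS, ΔL fail)
(g) forbidden (parity, ΔS, ΔL, ΔJ fail)
Total allowed: 0 of 7.

0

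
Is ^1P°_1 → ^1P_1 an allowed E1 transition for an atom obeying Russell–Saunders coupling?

ΔL = 0, ±1 (not L=0↔0): L: 1 → 1, ΔL = +0 — ok.
Parity must change: odd → even — ok.
ΔS = 0: S: 0 → 0 — ok.
ΔJ = 0, ±1 (not J=0↔0): J: 1 → 1, ΔJ = +0 — ok.
All four E1 rules are satisfied.

allowed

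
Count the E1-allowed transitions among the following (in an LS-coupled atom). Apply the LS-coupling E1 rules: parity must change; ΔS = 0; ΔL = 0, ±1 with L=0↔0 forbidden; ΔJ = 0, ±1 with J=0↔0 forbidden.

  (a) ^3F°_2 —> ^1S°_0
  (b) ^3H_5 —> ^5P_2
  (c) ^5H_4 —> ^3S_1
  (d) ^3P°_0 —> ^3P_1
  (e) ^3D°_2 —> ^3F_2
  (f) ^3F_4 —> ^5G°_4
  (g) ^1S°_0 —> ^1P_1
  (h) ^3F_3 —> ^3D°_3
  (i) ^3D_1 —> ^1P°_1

(a) forbidden (parity, ΔS, ΔL, ΔJ fail)
(b) forbidden (parity, ΔS, ΔL, ΔJ fail)
(c) forbidden (parity, ΔS, ΔL, ΔJ fail)
(d) allowed
(e) allowed
(f) forbidden (ΔS fails)
(g) allowed
(h) allowed
(i) forbidden (ΔS fails)
Total allowed: 4 of 9.

4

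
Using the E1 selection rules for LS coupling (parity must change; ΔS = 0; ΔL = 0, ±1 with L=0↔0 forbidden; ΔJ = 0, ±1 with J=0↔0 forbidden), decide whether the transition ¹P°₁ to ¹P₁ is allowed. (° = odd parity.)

allowed

Reading off the term symbols: S 0→0, L 1→1, J 1→1, parity odd→even.
ΔJ = 0, ±1 (not J=0↔0): J: 1 → 1, ΔJ = +0 — satisfied.
ΔS = 0: S: 0 → 0 — satisfied.
ΔL = 0, ±1 (not L=0↔0): L: 1 → 1, ΔL = +0 — satisfied.
Parity must change: odd → even — satisfied.
All four E1 rules are satisfied.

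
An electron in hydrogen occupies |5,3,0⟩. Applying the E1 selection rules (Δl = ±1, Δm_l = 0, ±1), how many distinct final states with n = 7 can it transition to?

6

E1 requires Δl = ±1, so l_f ∈ {2, 4}; with 0 ≤ l_f ≤ n_f−1 = 6, the allowed l_f values are {2, 4}.
For l_f = 2: m_f ∈ {m_i−1, m_i, m_i+1} ∩ [−2, 2] = {-1, 0, 1} → 3 states.
For l_f = 4: m_f ∈ {m_i−1, m_i, m_i+1} ∩ [−4, 4] = {-1, 0, 1} → 3 states.
Total: 6.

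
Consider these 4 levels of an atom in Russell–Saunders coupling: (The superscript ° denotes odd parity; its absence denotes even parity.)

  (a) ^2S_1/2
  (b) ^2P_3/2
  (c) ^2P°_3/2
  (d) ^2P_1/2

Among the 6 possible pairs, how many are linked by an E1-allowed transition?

3

(a)–(b): forbidden (parity).
(a)–(c): allowed.
(a)–(d): forbidden (parity).
(b)–(c): allowed.
(b)–(d): forbidden (parity).
(c)–(d): allowed.
Allowed pairs: 3 of 6.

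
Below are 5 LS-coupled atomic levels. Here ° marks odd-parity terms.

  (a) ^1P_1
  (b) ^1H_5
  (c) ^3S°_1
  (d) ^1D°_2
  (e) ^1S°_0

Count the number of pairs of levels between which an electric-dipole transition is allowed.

2

(a)–(b): forbidden (parity, ΔL, ΔJ).
(a)–(c): forbidden (ΔS).
(a)–(d): allowed.
(a)–(e): allowed.
(b)–(c): forbidden (ΔS, ΔL, ΔJ).
(b)–(d): forbidden (ΔL, ΔJ).
(b)–(e): forbidden (ΔL, ΔJ).
(c)–(d): forbidden (parity, ΔS, ΔL).
(c)–(e): forbidden (parity, ΔS, ΔL).
(d)–(e): forbidden (parity, ΔL, ΔJ).
Allowed pairs: 2 of 10.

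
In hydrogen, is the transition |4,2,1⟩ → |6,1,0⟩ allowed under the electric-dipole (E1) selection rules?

allowed

l: 2 → 1 (Δl = -1). Δl = ±1 passes.
m_l: 1 → 0 (Δm_l = -1). |Δm_l| ≤ 1 passes.
All E1 selection rules are satisfied.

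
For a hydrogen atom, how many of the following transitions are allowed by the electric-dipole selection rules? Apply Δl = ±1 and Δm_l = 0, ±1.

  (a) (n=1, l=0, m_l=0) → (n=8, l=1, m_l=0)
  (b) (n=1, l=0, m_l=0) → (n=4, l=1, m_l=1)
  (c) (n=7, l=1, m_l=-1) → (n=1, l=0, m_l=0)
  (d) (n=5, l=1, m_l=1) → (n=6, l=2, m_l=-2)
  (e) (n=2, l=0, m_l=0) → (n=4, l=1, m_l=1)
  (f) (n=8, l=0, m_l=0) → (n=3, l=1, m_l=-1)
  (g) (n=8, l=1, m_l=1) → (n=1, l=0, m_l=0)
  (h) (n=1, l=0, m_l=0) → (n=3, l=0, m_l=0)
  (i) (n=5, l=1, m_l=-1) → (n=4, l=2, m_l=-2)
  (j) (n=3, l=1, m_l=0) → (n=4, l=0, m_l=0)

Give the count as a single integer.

(a) allowed
(b) allowed
(c) allowed
(d) forbidden — Δm_l = -3 (E1 requires Δm_l = 0, ±1)
(e) allowed
(f) allowed
(g) allowed
(h) forbidden — Δl = +0 (E1 requires Δl = ±1)
(i) allowed
(j) allowed
Total allowed: 8 of 10.

8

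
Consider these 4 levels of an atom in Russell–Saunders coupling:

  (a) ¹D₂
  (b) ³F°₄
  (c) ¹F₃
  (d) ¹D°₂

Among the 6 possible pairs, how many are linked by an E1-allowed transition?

2

(a)–(b): forbidden (ΔS, ΔJ).
(a)–(c): forbidden (parity).
(a)–(d): allowed.
(b)–(c): forbidden (ΔS).
(b)–(d): forbidden (parity, ΔS, ΔJ).
(c)–(d): allowed.
Allowed pairs: 2 of 6.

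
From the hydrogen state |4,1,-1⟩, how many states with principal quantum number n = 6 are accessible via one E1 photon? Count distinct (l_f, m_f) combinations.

4

E1 requires Δl = ±1, so l_f ∈ {0, 2}; with 0 ≤ l_f ≤ n_f−1 = 5, the allowed l_f values are {0, 2}.
For l_f = 0: m_f ∈ {m_i−1, m_i, m_i+1} ∩ [−0, 0] = {0} → 1 state.
For l_f = 2: m_f ∈ {m_i−1, m_i, m_i+1} ∩ [−2, 2] = {-2, -1, 0} → 3 states.
Total: 4.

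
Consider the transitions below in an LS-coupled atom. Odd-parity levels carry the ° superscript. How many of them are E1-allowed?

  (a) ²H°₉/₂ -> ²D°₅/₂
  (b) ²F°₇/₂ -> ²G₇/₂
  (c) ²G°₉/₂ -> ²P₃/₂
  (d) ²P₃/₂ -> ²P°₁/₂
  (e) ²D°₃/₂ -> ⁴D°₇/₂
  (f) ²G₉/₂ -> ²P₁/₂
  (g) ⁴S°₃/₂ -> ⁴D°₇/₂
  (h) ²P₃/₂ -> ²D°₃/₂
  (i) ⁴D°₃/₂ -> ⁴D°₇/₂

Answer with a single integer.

3

(a) forbidden (parity, ΔL, ΔJ fail)
(b) allowed
(c) forbidden (ΔL, ΔJ fail)
(d) allowed
(e) forbidden (parity, ΔS, ΔJ fail)
(f) forbidden (parity, ΔL, ΔJ fail)
(g) forbidden (parity, ΔL, ΔJ fail)
(h) allowed
(i) forbidden (parity, ΔJ fail)
Total allowed: 3 of 9.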